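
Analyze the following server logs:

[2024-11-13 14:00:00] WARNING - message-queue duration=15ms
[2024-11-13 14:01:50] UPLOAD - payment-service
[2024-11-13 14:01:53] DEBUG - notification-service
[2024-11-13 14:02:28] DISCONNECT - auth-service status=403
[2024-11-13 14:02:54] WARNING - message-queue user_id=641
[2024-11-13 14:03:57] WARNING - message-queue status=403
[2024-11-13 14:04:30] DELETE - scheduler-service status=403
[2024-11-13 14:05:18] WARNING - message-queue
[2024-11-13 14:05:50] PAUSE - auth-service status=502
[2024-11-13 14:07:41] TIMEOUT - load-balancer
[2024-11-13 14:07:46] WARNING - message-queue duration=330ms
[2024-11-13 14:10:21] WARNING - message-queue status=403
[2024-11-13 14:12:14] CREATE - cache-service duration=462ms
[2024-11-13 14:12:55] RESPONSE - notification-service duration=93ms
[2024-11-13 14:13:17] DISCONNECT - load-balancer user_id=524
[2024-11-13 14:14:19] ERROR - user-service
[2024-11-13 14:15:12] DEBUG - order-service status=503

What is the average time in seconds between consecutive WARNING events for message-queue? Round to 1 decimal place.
124.2

To calculate average interval:

1. Find all WARNING events for message-queue in order
2. Calculate time gaps between consecutive events
3. Compute mean of gaps: 621 / 5 = 124.2 seconds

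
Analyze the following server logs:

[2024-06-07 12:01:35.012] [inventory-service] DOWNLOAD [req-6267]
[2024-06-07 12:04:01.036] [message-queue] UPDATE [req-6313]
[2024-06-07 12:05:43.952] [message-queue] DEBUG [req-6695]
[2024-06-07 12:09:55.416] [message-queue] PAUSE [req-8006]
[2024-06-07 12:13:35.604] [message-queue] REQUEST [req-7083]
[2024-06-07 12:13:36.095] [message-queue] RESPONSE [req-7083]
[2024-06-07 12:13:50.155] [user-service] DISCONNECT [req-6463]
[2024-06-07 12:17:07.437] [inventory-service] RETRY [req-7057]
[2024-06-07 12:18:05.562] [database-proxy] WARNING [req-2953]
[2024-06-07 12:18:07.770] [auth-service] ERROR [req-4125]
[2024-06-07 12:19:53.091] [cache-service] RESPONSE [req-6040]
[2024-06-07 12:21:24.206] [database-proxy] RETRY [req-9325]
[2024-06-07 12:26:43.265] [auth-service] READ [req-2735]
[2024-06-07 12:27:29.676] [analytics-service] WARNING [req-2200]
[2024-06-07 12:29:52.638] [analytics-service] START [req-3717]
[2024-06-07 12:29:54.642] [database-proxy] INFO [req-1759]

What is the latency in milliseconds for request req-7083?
491

To calculate latency:

1. Find REQUEST with id req-7083: 2024-06-07 12:13:35.604
2. Find RESPONSE with id req-7083: 2024-06-07 12:13:36.095
3. Latency: 2024-06-07 12:13:36.095 - 2024-06-07 12:13:35.604 = 491ms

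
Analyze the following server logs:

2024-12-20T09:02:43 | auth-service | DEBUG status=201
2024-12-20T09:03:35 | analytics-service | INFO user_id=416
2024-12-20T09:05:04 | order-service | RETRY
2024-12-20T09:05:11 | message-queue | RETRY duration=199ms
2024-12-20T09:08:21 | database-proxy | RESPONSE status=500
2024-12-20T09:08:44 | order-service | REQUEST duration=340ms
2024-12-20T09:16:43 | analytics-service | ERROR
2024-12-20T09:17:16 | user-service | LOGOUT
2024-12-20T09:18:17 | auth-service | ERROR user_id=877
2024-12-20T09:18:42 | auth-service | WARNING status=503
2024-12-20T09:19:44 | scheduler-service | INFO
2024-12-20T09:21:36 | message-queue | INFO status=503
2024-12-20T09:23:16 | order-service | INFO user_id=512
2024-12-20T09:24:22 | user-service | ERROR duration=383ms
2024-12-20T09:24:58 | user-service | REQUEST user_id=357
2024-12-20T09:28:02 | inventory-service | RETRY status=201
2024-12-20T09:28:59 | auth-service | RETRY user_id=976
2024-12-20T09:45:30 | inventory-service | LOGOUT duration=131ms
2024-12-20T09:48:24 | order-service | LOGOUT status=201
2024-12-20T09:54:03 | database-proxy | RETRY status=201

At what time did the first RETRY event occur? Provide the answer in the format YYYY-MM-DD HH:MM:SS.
2024-12-20 09:05:04

To find the first event:

1. Filter for all RETRY events
2. Sort by timestamp
3. Select the first one
4. Timestamp: 2024-12-20 09:05:04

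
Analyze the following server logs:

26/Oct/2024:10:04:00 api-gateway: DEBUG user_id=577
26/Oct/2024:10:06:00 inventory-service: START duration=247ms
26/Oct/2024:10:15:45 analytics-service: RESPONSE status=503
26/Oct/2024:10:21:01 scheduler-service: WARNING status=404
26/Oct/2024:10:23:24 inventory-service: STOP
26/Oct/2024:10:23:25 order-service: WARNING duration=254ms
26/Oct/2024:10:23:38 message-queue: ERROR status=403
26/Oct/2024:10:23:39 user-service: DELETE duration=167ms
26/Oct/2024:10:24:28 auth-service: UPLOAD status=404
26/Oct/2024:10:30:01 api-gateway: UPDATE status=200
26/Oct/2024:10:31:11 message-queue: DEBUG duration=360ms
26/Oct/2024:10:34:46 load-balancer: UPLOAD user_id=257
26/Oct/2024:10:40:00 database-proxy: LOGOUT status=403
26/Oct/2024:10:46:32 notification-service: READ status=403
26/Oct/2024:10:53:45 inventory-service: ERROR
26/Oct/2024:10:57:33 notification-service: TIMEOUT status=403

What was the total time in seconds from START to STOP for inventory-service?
1044

To calculate state duration:

1. Find START event for inventory-service: 26/Oct/2024:10:06:00
2. Find STOP event for inventory-service: 26/Oct/2024:10:23:24
3. Calculate duration: 26/Oct/2024:10:23:24 - 26/Oct/2024:10:06:00 = 1044 seconds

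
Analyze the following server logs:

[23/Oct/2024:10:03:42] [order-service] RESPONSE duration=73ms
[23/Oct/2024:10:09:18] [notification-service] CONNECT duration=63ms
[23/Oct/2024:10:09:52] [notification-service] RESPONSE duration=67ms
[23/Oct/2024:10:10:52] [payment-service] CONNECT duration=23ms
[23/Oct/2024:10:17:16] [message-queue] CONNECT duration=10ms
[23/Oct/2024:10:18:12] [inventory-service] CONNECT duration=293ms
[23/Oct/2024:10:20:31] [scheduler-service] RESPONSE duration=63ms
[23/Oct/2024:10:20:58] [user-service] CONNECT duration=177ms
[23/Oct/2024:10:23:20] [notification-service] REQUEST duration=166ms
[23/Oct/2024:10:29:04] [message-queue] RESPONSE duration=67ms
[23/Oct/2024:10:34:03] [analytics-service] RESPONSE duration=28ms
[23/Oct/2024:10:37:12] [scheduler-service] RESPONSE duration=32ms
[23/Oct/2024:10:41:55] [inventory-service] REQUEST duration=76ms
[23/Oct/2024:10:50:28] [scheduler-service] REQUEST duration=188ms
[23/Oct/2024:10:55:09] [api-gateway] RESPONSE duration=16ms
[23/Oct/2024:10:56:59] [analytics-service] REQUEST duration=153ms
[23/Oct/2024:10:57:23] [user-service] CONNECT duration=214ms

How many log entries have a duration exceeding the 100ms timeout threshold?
6

To count timeouts:

1. Threshold: 100ms
2. Extract duration from each log entry
3. Count entries where duration > 100
4. Timeout count: 6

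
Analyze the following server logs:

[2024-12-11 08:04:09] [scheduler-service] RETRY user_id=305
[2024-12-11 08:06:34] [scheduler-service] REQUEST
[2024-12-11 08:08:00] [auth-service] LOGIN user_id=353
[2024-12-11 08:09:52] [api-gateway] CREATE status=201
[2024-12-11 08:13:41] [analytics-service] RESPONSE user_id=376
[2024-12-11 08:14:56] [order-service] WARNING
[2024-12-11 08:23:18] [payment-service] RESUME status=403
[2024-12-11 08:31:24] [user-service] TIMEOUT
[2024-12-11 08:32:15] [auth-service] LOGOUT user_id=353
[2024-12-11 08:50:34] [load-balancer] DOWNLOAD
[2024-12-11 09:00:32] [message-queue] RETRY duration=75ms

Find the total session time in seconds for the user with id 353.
1455

To calculate session duration:

1. Find LOGIN event for user_id=353: 2024-12-11 08:08:00
2. Find LOGOUT event for user_id=353: 2024-12-11 08:32:15
3. Session duration: 2024-12-11 08:32:15 - 2024-12-11 08:08:00 = 1455 seconds (24 minutes)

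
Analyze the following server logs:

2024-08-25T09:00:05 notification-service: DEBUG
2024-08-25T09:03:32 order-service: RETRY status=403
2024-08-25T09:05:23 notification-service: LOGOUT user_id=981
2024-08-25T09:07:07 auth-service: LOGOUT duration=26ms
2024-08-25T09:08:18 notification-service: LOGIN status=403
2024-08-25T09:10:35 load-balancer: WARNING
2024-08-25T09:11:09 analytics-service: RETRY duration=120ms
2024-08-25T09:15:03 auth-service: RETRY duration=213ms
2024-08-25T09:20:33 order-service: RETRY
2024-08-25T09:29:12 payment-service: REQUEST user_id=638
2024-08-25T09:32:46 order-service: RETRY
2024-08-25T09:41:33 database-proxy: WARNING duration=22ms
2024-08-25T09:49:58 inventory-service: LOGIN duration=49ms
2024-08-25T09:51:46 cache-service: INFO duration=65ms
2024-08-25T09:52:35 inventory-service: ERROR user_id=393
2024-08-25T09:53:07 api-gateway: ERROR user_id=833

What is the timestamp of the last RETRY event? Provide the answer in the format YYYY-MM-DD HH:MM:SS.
2024-08-25 09:32:46

To find the last event:

1. Filter for all RETRY events
2. Sort by timestamp
3. Select the last one
4. Timestamp: 2024-08-25 09:32:46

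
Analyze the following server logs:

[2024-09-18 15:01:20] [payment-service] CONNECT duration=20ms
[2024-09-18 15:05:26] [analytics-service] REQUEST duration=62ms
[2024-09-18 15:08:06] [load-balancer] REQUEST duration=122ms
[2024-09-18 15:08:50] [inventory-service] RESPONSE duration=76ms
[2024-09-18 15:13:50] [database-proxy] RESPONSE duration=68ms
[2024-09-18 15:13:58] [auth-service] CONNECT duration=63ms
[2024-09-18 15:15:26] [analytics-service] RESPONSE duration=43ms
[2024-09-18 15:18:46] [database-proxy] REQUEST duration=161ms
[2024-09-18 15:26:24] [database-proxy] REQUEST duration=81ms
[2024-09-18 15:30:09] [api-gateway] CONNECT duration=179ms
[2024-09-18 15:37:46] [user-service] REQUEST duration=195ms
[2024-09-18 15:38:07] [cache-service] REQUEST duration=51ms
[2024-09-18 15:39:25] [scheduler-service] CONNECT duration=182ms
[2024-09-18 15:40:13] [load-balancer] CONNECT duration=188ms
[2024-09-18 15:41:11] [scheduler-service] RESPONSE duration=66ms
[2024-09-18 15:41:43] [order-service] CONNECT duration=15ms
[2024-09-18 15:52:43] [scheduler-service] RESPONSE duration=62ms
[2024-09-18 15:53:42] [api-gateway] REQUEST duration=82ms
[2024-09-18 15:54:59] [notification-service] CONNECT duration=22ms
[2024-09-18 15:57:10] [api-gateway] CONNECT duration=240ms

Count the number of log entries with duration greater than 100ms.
7

To count timeouts:

1. Threshold: 100ms
2. Extract duration from each log entry
3. Count entries where duration > 100
4. Timeout count: 7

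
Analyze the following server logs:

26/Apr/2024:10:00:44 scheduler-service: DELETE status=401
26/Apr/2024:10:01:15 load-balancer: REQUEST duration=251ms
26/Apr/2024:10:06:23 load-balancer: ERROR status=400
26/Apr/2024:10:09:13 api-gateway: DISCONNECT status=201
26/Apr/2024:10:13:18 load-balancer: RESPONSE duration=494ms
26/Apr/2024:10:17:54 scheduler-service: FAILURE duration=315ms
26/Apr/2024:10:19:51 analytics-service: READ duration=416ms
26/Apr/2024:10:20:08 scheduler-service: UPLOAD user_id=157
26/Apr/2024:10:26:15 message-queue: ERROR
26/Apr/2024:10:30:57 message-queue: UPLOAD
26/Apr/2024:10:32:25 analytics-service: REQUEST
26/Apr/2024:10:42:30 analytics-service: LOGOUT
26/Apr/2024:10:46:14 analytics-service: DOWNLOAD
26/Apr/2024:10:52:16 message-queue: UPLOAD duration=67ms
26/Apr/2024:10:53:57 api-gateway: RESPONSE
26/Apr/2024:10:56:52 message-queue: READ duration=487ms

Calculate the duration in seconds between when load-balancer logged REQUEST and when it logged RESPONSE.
723

To find the time between events:

1. Locate the first REQUEST event for load-balancer: 26/Apr/2024:10:01:15
2. Locate the first RESPONSE event for load-balancer: 26/Apr/2024:10:13:18
3. Calculate the difference: 26/Apr/2024:10:13:18 - 26/Apr/2024:10:01:15 = 723 seconds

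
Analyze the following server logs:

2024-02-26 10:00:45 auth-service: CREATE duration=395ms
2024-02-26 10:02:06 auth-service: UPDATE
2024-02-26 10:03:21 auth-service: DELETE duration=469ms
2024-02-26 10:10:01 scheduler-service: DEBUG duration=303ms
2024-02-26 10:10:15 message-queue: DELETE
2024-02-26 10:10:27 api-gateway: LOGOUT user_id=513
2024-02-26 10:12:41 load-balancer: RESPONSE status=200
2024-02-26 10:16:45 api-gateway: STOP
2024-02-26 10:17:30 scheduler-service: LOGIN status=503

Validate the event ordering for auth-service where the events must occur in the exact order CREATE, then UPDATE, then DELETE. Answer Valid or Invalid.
Valid

To validate ordering:

1. Required order: CREATE → UPDATE → DELETE
2. Rule: the events must occur in the exact order CREATE, then UPDATE, then DELETE
3. Check actual order of events for auth-service
4. Result: Valid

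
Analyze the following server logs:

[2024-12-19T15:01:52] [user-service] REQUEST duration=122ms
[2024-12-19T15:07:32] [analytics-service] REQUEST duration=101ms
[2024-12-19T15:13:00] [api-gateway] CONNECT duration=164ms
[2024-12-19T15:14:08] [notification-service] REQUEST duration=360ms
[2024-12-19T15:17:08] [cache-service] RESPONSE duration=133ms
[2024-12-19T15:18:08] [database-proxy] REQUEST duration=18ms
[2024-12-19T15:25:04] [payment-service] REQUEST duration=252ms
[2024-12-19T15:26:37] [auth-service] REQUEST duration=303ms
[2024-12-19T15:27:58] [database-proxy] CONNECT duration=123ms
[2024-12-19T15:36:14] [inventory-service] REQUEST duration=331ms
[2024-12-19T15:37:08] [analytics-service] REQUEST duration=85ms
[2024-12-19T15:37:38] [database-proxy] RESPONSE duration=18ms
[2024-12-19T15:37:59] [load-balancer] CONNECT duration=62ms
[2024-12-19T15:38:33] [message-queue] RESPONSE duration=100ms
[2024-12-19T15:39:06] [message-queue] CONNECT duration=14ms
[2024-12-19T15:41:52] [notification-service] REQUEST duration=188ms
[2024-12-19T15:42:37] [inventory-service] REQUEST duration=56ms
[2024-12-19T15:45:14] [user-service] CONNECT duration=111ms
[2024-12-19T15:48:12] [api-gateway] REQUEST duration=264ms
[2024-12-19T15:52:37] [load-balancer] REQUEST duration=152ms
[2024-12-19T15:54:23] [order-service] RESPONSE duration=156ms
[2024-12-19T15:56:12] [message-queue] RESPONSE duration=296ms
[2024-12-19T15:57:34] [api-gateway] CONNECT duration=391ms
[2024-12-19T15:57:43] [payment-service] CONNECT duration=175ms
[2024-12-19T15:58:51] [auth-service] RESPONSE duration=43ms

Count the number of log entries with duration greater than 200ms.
7

To count timeouts:

1. Threshold: 200ms
2. Extract duration from each log entry
3. Count entries where duration > 200
4. Timeout count: 7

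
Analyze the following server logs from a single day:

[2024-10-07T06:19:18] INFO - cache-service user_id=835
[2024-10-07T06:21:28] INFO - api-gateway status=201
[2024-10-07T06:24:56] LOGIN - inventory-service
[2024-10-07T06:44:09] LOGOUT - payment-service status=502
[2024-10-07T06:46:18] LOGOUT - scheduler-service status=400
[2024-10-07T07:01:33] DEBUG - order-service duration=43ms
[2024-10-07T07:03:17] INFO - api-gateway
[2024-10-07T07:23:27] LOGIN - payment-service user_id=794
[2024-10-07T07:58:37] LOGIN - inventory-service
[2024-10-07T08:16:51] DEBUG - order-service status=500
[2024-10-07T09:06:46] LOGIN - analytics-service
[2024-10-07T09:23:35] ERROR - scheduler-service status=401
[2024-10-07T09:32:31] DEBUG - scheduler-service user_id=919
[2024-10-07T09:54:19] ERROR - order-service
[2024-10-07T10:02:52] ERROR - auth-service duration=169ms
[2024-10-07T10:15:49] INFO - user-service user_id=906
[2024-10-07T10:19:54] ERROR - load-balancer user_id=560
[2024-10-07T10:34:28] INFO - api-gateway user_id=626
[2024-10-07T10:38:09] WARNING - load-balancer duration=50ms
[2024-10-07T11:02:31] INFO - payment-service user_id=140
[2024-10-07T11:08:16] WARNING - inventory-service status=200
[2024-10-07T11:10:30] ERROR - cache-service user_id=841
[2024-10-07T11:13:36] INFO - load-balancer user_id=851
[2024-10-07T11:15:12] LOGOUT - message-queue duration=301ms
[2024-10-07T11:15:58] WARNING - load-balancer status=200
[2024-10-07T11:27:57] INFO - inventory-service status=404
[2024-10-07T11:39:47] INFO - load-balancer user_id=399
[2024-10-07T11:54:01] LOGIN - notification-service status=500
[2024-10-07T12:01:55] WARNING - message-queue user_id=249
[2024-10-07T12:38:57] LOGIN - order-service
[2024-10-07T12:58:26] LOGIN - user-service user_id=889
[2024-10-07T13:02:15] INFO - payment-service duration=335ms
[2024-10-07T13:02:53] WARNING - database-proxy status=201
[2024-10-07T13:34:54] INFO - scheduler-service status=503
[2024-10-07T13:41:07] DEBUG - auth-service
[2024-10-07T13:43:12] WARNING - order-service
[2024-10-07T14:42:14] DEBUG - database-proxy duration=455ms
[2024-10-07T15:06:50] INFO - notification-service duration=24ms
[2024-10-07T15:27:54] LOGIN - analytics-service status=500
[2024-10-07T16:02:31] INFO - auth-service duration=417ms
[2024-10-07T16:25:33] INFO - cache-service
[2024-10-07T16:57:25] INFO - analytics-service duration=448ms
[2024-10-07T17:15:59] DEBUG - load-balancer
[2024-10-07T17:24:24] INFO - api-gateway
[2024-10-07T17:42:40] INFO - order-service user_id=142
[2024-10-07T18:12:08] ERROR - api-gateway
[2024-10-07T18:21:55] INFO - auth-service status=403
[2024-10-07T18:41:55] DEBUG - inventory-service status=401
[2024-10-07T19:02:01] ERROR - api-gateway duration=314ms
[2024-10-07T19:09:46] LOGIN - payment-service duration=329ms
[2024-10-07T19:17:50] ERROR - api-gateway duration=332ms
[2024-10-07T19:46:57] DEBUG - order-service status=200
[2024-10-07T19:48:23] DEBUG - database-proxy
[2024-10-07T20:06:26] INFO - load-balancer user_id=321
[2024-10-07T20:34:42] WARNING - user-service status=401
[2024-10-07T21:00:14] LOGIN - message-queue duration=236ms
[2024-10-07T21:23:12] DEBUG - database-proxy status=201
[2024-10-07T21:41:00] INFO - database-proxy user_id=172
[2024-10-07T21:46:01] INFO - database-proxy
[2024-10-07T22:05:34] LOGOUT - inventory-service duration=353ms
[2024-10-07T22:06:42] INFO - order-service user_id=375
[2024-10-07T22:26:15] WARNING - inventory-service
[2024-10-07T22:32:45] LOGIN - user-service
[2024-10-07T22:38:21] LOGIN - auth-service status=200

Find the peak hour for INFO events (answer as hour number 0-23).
11

To find the peak hour:

1. Group all INFO events by hour
2. Count events in each hour
3. Find hour with maximum count
4. Peak hour: 11 (with 4 events)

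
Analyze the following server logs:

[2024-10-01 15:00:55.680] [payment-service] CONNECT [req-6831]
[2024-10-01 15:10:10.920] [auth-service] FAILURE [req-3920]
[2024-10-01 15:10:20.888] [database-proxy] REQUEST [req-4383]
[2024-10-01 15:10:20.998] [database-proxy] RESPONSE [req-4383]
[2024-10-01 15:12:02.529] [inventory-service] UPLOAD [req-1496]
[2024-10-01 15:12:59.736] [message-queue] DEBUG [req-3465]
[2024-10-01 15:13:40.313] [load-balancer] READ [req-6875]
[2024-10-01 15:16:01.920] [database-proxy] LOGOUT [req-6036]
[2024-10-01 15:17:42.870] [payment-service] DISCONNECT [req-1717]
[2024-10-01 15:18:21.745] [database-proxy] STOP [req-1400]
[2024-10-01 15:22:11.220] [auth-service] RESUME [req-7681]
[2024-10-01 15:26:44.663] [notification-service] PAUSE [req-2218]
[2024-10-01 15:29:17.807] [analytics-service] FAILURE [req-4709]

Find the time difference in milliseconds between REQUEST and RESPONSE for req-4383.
110

To calculate latency:

1. Find REQUEST with id req-4383: 2024-10-01 15:10:20.888
2. Find RESPONSE with id req-4383: 2024-10-01 15:10:20.998
3. Latency: 2024-10-01 15:10:20.998 - 2024-10-01 15:10:20.888 = 110ms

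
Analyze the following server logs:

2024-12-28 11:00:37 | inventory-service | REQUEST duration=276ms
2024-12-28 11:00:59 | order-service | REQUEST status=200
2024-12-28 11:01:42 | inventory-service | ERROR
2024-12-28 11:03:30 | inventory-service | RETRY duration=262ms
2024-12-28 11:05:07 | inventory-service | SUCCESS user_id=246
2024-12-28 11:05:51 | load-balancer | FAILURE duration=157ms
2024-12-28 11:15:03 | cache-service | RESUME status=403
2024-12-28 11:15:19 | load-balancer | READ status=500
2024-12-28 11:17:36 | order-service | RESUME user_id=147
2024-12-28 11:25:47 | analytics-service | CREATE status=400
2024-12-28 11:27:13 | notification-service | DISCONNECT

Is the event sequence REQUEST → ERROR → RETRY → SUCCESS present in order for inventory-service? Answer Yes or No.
Yes

To verify sequence order:

1. Find all events in sequence REQUEST → ERROR → RETRY → SUCCESS for inventory-service
2. Extract their timestamps
3. Check if timestamps are in ascending order
4. Result: Yes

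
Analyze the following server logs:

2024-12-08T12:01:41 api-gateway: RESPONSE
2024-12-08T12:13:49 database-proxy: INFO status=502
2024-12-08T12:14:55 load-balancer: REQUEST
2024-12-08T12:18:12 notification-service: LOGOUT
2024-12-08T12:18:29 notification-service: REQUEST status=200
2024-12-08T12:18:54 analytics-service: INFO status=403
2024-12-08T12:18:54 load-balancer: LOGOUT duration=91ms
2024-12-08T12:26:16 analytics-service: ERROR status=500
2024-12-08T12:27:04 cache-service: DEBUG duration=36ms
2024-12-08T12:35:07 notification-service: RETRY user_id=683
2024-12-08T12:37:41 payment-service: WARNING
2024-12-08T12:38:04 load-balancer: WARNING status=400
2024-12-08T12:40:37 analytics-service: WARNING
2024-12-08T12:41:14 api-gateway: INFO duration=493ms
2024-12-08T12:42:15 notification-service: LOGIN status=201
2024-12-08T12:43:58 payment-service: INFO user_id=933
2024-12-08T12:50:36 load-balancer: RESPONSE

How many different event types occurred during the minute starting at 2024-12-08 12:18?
3

To count unique event types:

1. Filter events in the minute starting at 2024-12-08 12:18
2. Extract event types from matching entries
3. Count unique types: 3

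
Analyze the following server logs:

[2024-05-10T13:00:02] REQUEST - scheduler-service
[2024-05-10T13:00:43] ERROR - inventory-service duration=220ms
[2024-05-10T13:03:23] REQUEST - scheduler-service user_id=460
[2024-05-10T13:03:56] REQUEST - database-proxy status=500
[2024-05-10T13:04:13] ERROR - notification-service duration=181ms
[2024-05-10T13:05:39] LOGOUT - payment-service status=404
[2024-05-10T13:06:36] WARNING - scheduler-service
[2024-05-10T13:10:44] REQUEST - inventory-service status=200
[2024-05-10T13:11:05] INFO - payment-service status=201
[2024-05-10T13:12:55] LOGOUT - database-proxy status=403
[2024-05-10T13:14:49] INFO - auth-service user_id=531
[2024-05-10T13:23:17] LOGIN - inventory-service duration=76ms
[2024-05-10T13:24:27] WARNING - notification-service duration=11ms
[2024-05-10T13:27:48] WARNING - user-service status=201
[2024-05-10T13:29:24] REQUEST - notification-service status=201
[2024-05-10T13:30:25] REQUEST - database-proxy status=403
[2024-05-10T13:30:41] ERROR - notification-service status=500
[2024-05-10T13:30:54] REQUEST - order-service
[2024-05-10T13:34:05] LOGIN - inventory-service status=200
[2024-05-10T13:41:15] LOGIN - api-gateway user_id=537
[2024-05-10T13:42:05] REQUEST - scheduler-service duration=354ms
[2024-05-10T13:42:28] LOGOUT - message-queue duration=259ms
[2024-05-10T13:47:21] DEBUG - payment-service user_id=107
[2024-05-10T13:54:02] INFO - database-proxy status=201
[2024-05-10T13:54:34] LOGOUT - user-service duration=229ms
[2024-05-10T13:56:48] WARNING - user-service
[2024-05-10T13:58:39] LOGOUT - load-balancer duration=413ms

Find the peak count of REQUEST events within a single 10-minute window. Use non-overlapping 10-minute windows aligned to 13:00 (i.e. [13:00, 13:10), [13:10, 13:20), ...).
3

To find the burst window:

1. Divide the log period into non-overlapping 10-minute windows starting at 13:00
2. Count REQUEST events in each window
3. Find the window with maximum count
4. Maximum events in a window: 3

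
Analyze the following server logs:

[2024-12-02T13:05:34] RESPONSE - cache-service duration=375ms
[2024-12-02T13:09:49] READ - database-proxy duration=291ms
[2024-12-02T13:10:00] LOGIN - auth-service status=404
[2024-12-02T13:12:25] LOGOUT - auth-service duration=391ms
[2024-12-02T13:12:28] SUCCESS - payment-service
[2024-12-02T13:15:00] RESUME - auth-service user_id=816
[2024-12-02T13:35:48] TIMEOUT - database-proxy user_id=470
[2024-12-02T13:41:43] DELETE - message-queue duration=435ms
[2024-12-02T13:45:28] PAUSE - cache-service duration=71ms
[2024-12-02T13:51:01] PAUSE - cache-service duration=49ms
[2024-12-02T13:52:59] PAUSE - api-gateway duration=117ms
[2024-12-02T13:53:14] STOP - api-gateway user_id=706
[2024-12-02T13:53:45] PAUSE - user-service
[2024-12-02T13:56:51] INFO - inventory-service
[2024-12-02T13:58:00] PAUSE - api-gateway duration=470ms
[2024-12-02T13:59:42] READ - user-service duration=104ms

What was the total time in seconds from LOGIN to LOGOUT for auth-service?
145

To calculate state duration:

1. Find LOGIN event for auth-service: 2024-12-02T13:10:00
2. Find LOGOUT event for auth-service: 2024-12-02T13:12:25
3. Calculate duration: 2024-12-02T13:12:25 - 2024-12-02T13:10:00 = 145 seconds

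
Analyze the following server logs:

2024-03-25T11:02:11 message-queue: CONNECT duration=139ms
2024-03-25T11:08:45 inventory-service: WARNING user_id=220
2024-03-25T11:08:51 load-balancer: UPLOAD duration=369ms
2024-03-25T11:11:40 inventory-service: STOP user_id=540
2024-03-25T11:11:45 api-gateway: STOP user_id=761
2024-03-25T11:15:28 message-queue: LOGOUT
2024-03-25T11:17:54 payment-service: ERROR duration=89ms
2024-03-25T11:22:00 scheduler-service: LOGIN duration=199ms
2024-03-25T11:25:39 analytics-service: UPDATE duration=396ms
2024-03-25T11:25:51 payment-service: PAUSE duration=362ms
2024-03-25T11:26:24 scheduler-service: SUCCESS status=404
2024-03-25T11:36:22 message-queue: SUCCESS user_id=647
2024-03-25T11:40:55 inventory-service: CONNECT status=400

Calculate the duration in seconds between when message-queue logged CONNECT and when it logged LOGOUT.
797

To find the time between events:

1. Locate the first CONNECT event for message-queue: 2024-03-25T11:02:11
2. Locate the first LOGOUT event for message-queue: 2024-03-25T11:15:28
3. Calculate the difference: 2024-03-25T11:15:28 - 2024-03-25T11:02:11 = 797 seconds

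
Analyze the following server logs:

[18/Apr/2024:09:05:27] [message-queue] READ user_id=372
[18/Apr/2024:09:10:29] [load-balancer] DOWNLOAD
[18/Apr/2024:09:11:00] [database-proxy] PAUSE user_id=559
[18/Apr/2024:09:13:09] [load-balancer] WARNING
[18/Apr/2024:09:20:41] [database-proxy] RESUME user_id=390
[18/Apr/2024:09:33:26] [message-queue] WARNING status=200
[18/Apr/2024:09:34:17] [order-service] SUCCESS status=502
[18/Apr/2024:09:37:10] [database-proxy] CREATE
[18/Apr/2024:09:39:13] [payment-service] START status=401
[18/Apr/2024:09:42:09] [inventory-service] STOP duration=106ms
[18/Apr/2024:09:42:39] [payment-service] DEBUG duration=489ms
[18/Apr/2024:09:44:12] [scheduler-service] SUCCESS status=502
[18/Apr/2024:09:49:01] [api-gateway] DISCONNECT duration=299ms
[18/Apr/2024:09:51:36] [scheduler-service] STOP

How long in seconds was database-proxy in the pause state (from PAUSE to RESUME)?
581

To calculate state duration:

1. Find PAUSE event for database-proxy: 18/Apr/2024:09:11:00
2. Find RESUME event for database-proxy: 18/Apr/2024:09:20:41
3. Calculate duration: 18/Apr/2024:09:20:41 - 18/Apr/2024:09:11:00 = 581 seconds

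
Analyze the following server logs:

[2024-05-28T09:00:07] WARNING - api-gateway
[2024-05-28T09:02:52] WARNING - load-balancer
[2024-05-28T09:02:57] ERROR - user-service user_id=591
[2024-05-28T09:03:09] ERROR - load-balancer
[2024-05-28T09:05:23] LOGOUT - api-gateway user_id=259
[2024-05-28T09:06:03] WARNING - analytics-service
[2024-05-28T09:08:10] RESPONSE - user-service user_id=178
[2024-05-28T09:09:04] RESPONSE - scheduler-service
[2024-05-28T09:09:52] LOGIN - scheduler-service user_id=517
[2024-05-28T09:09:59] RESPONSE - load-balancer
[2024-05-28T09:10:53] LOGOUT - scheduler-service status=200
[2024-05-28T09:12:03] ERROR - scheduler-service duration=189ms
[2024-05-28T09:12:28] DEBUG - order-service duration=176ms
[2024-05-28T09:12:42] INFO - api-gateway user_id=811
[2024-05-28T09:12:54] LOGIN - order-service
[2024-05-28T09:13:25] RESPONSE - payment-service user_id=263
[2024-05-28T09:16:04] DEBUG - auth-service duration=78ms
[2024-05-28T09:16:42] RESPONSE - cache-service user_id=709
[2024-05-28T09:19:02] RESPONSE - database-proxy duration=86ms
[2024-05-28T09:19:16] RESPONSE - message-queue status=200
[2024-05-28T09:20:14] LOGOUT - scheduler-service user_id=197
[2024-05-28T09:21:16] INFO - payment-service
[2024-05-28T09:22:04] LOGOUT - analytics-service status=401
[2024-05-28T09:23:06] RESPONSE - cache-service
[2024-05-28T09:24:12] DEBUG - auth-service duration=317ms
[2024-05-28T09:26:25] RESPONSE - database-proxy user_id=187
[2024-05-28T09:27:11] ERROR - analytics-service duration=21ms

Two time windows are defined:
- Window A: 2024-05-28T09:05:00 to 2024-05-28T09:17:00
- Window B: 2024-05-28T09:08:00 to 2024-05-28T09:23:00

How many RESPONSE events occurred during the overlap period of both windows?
5

To find overlap events:

1. Window A: 2024-05-28T09:05:00 to 2024-05-28T09:17:00
2. Window B: 2024-05-28T09:08:00 to 2024-05-28T09:23:00
3. Overlap period: 2024-05-28T09:08:00 to 2024-05-28T09:17:00
4. Count RESPONSE events in overlap: 5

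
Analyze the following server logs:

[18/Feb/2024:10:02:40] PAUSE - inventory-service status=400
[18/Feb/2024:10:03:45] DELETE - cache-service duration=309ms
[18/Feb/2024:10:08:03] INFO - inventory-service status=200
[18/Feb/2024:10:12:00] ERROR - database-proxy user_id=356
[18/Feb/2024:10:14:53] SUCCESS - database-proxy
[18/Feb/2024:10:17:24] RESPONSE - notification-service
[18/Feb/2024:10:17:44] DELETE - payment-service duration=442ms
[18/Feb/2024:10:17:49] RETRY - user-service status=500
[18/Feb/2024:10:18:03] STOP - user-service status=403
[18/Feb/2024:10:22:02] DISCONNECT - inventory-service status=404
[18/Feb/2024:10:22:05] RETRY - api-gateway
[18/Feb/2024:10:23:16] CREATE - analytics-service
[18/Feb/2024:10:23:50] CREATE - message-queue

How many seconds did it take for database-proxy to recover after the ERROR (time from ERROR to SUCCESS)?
173

To calculate recovery time:

1. Find ERROR event for database-proxy: 18/Feb/2024:10:12:00
2. Find next SUCCESS event for database-proxy: 18/Feb/2024:10:14:53
3. Recovery time: 18/Feb/2024:10:14:53 - 18/Feb/2024:10:12:00 = 173 seconds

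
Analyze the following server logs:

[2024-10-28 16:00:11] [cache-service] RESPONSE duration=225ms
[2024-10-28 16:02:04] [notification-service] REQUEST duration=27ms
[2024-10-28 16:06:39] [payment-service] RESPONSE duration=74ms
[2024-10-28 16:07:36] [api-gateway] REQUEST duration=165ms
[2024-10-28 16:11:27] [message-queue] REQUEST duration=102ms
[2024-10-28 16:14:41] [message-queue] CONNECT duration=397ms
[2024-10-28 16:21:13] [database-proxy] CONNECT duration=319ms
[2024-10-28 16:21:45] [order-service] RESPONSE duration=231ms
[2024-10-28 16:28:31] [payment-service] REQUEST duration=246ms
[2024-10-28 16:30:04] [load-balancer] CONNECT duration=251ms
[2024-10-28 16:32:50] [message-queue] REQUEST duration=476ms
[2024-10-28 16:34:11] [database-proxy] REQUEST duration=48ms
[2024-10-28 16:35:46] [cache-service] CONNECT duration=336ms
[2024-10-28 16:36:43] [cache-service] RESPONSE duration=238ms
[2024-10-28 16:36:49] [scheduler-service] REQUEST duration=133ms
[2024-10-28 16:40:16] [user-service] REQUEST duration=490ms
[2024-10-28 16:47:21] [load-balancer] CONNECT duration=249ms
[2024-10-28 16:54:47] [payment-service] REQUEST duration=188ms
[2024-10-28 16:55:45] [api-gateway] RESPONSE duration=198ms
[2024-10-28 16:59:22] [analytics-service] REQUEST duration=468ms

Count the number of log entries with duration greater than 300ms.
6

To count timeouts:

1. Threshold: 300ms
2. Extract duration from each log entry
3. Count entries where duration > 300
4. Timeout count: 6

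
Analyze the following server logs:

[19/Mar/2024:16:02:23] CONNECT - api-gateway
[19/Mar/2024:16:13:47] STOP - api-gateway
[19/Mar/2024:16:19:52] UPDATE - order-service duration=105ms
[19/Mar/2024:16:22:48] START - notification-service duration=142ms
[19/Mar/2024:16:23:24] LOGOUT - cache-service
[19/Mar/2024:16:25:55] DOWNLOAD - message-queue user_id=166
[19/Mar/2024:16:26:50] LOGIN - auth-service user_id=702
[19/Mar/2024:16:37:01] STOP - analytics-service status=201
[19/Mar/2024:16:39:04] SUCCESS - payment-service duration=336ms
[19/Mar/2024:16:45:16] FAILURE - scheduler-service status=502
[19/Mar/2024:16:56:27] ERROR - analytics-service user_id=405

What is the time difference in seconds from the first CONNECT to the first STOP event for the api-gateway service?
684

To find the time between events:

1. Locate the first CONNECT event for api-gateway: 19/Mar/2024:16:02:23
2. Locate the first STOP event for api-gateway: 19/Mar/2024:16:13:47
3. Calculate the difference: 19/Mar/2024:16:13:47 - 19/Mar/2024:16:02:23 = 684 seconds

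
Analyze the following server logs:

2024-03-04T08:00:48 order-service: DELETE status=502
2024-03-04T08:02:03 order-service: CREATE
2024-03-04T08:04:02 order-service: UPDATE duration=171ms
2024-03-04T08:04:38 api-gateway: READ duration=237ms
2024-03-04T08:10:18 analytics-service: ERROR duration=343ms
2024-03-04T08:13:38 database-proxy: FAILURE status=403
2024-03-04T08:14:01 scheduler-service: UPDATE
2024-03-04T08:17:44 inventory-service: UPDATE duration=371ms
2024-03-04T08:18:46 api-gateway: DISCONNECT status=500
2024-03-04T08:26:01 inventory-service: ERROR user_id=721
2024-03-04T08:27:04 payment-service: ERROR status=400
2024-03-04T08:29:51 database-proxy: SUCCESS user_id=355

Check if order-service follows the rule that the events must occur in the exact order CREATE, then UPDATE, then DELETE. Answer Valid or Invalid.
Invalid

To validate ordering:

1. Required order: CREATE → UPDATE → DELETE
2. Rule: the events must occur in the exact order CREATE, then UPDATE, then DELETE
3. Check actual order of events for order-service
4. Result: Invalid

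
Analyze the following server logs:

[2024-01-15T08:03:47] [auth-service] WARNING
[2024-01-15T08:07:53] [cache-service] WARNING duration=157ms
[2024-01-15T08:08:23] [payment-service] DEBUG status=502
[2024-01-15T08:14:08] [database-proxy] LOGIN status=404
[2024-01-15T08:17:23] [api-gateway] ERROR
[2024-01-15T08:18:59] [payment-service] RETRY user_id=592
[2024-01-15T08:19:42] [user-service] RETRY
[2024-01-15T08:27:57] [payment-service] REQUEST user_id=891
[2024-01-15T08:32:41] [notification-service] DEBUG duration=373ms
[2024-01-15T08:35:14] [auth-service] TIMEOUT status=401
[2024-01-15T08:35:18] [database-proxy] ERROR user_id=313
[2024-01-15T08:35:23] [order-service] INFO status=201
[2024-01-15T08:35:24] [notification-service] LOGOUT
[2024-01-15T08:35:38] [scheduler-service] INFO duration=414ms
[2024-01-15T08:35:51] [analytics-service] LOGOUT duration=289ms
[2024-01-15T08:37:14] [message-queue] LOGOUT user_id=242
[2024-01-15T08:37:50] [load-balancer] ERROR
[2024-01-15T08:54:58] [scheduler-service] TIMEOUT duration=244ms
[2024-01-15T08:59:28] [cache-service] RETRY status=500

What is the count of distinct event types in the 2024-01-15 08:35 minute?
4

To count unique event types:

1. Filter events in the minute starting at 2024-01-15 08:35
2. Extract event types from matching entries
3. Count unique types: 4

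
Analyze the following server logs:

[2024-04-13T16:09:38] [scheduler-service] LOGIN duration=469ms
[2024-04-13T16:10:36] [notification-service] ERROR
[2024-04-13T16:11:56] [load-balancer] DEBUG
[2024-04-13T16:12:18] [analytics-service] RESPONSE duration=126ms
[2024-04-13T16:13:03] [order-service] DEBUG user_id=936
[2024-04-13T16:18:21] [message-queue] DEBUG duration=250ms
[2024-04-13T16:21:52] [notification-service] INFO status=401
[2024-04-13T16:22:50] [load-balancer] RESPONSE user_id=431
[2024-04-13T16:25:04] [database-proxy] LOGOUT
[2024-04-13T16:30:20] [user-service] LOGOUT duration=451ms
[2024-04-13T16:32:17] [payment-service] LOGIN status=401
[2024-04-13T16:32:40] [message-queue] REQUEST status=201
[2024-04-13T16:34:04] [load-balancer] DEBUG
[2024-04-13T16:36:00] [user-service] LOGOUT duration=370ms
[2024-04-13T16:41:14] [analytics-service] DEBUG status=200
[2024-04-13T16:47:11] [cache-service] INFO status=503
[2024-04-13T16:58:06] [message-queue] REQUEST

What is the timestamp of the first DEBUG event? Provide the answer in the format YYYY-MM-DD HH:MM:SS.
2024-04-13 16:11:56

To find the first event:

1. Filter for all DEBUG events
2. Sort by timestamp
3. Select the first one
4. Timestamp: 2024-04-13 16:11:56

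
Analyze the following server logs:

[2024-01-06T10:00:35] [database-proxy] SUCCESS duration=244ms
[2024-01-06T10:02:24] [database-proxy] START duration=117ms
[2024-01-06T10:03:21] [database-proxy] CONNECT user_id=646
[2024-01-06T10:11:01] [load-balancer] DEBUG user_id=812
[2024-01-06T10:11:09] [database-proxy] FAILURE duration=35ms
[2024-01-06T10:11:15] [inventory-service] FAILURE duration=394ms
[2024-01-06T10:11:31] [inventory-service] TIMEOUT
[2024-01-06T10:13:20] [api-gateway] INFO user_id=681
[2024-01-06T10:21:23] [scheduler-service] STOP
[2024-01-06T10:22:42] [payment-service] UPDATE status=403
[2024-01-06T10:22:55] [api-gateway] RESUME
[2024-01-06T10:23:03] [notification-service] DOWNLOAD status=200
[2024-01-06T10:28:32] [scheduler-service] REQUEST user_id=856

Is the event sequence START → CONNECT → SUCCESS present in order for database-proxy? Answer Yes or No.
No

To verify sequence order:

1. Find all events in sequence START → CONNECT → SUCCESS for database-proxy
2. Extract their timestamps
3. Check if timestamps are in ascending order
4. Result: No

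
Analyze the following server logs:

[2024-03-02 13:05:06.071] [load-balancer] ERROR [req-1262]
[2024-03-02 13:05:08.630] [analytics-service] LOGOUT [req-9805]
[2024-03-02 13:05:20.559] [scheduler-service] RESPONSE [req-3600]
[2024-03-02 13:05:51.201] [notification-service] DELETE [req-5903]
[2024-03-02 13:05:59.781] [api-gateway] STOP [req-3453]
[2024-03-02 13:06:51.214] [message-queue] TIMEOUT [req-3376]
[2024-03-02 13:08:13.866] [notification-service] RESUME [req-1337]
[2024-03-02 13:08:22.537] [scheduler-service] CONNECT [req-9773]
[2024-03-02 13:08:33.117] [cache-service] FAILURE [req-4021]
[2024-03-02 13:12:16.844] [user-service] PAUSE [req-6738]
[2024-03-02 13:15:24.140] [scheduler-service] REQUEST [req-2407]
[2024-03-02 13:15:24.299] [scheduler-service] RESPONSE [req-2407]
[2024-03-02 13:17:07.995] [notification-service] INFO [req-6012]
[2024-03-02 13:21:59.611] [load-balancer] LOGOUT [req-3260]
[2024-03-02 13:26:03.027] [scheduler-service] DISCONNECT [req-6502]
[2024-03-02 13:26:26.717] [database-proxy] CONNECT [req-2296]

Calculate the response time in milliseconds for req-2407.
159

To calculate latency:

1. Find REQUEST with id req-2407: 2024-03-02 13:15:24.140
2. Find RESPONSE with id req-2407: 2024-03-02 13:15:24.299
3. Latency: 2024-03-02 13:15:24.299 - 2024-03-02 13:15:24.140 = 159ms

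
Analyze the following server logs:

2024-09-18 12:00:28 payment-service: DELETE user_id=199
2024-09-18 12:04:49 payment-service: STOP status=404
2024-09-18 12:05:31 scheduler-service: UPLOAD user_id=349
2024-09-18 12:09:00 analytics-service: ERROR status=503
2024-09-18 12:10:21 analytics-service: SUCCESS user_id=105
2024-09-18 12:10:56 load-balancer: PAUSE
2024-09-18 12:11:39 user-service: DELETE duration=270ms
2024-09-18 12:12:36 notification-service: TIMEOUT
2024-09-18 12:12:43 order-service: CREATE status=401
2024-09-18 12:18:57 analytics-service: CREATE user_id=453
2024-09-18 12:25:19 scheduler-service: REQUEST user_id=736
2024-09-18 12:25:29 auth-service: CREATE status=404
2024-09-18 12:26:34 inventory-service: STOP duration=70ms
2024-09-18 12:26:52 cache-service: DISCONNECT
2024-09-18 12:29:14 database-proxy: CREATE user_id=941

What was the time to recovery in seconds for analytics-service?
81

To calculate recovery time:

1. Find ERROR event for analytics-service: 2024-09-18 12:09:00
2. Find next SUCCESS event for analytics-service: 2024-09-18 12:10:21
3. Recovery time: 2024-09-18 12:10:21 - 2024-09-18 12:09:00 = 81 seconds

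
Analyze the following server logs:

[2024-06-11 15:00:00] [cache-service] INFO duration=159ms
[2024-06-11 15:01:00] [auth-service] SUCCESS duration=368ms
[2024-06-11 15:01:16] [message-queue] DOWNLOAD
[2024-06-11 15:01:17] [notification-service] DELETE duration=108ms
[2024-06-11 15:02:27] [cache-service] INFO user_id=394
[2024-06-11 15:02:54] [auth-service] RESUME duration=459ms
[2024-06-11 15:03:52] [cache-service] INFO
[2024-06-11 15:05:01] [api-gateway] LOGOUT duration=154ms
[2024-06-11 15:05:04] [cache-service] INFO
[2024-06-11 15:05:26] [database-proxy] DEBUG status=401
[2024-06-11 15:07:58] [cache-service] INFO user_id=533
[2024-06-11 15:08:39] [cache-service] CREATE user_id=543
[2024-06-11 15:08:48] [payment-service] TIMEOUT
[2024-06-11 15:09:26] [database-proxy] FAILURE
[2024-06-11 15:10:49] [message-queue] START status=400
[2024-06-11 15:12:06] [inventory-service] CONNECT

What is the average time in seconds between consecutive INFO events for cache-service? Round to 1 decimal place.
119.5

To calculate average interval:

1. Find all INFO events for cache-service in order
2. Calculate time gaps between consecutive events
3. Compute mean of gaps: 478 / 4 = 119.5 seconds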